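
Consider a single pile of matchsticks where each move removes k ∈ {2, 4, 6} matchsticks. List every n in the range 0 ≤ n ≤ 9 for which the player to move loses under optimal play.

0, 1, 8, 9

Build the Grundy sequence with g(k) = mex{g(k−s) : s ∈ {2, 4, 6}, s ≤ k}:
k:     0  1  2  3  4  5  6  7  8  9
g(k):  0  0  1  1  2  2  3  3  0  0
The P-positions (g = 0) in 0..9 are 0, 1, 8, 9.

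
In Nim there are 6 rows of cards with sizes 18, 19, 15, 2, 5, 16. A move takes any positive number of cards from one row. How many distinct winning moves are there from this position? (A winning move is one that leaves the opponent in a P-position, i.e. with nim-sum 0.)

3

Bitwise XOR of the heap sizes:
  10010  (18)
  10011  (19)
  01111  (15)
  00010  (2)
  00101  (5)
  10000  (16)
  -----
  11001  (25)
The overall nim-sum is X = 25. A row of size p has a winning move iff p XOR X < p (reduce it to p XOR X).
  18: 18 XOR 25 = 11 < 18 — winning move (to 11).
  19: 19 XOR 25 = 10 < 19 — winning move (to 10).
  15: 15 XOR 25 = 22 ≥ 15 — no move.
  2: 2 XOR 25 = 27 ≥ 2 — no move.
  5: 5 XOR 25 = 28 ≥ 5 — no move.
  16: 16 XOR 25 = 9 < 16 — winning move (to 9).
That gives 3 winning moves.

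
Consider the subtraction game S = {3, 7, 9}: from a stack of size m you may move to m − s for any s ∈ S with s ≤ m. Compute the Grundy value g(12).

Grundy values for subtraction set {3, 7, 9}:
k:     0  1  2  3  4  5  6  7  8  9 10 11 12
g(k):  0  0  0  1  1  1  0  2  2  1  3  3  0
So g(12) = 0.

0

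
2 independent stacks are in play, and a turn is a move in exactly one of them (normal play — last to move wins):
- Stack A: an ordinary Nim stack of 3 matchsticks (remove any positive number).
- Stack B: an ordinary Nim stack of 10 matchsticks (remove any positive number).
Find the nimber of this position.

9

Stack A is a plain Nim stack of size 3, so its Grundy value is 3.
Stack B is a plain Nim stack of size 10, so its Grundy value is 10.
The value of a disjunctive sum is the nim-sum of the parts.
Combined value = 3 XOR 10 = 9.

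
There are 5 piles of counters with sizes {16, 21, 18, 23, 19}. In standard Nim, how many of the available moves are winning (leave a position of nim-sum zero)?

5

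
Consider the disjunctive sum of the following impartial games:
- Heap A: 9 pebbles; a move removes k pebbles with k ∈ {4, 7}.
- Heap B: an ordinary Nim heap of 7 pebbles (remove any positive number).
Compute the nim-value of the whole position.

For heap A, compute g(0), g(1), … with moves {4, 7}:
k:     0  1  2  3  4  5  6  7  8  9
g(k):  0  0  0  0  1  1  1  1  2  2
So g(9) = 2.
Heap B is a plain Nim heap of size 7, so its Grundy value is 7.
By the Sprague-Grundy theorem, the Grundy value of a sum of independent games is the XOR of the component values.
Combined value = 2 ⊕ 7 = 5.

5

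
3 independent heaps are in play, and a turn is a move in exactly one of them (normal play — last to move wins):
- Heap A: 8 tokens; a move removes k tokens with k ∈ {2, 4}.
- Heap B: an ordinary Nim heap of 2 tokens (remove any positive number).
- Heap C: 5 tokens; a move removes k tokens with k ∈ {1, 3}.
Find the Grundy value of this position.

2

For heap A, compute g(0), g(1), … with moves {2, 4}:
k:     0  1  2  3  4  5  6  7  8
g(k):  0  0  1  1  2  2  0  0  1
So g(8) = 1.
Heap B is a plain Nim heap of size 2, so its Grundy value is 2.
Grundy values for heap C (subtraction set {1, 3}):
k:     0  1  2  3  4  5
g(k):  0  1  0  1  0  1
So g(5) = 1.
By the Sprague-Grundy theorem, the Grundy value of a sum of independent games is the XOR of the component values.
Combined value = 1 ⊕ 2 ⊕ 1 = 2.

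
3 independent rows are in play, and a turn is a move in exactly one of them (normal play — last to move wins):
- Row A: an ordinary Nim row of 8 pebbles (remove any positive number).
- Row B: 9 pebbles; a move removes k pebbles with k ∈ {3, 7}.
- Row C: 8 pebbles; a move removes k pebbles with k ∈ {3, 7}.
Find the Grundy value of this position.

11

Row A is a plain Nim row of size 8, so its Grundy value is 8.
Build the Grundy sequence for row B with g(k) = mex{g(k−s) : s ∈ {3, 7}, s ≤ k}:
k:     0  1  2  3  4  5  6  7  8  9
g(k):  0  0  0  1  1  1  0  2  2  1
So g(9) = 1.
Build the Grundy sequence for row C with g(k) = mex{g(k−s) : s ∈ {3, 7}, s ≤ k}:
k:     0  1  2  3  4  5  6  7  8
g(k):  0  0  0  1  1  1  0  2  2
So g(8) = 2.
The value of a disjunctive sum is the nim-sum of the parts.
Combined value = 8 ⊕ 1 ⊕ 2 = 11.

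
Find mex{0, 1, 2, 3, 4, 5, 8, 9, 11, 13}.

The values 0, 1, 2, 3, 4, 5 are all present; 6 is the first non-negative integer missing from the set.

6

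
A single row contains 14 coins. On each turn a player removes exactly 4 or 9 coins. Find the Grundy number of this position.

Compute g(0), g(1), … for moves {4, 9}:
k:     0  1  2  3  4  5  6  7  8  9 10 11 12 13 14
g(k):  0  0  0  0  1  1  1  1  0  2  2  2  1  0  0
So g(14) = 0.

0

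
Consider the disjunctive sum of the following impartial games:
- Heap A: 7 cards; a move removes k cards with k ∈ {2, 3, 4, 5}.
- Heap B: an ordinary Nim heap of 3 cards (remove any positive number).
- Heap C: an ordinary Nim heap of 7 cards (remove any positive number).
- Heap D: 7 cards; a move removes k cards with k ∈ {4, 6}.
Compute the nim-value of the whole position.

5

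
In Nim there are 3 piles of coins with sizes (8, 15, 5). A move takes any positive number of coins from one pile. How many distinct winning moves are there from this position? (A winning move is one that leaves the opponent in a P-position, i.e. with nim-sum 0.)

Nim-sum: 8 ⊕ 15 ⊕ 5 = 2.
The overall nim-sum is X = 2. A pile of size p has a winning move iff p XOR X < p (reduce it to p XOR X).
  8: 8 XOR 2 = 10 ≥ 8 — no move.
  15: 15 XOR 2 = 13 < 15 — winning move (to 13).
  5: 5 XOR 2 = 7 ≥ 5 — no move.
That gives 1 winning move.

1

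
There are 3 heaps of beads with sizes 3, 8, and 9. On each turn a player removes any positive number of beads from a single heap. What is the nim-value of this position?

2

Compute the nim-sum pairwise:
3 ⊕ 8 = 11
11 ⊕ 9 = 2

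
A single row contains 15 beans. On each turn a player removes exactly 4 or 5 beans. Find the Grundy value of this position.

1

Compute g(0), g(1), … for moves {4, 5}:
k:     0  1  2  3  4  5  6  7  8  9 10 11 12 13 14 15
g(k):  0  0  0  0  1  1  1  1  2  0  0  0  0  1  1  1
So g(15) = 1.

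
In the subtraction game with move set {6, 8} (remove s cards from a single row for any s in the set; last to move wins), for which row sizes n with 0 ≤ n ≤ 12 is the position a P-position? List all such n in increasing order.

0, 1, 2, 3, 4, 5

Compute g(0), g(1), … for moves {6, 8}:
g(0) = mex{} = 0
g(1) = mex{} = 0
g(2) = mex{} = 0
g(3) = mex{} = 0
g(4) = mex{} = 0
g(5) = mex{} = 0
g(6) = mex{0} = 1
g(7) = mex{0} = 1
g(8) = mex{0} = 1
g(9) = mex{0} = 1
g(10) = mex{0} = 1
g(11) = mex{0} = 1
g(12) = mex{0,1} = 2
The P-positions (g = 0) in 0..12 are 0, 1, 2, 3, 4, 5.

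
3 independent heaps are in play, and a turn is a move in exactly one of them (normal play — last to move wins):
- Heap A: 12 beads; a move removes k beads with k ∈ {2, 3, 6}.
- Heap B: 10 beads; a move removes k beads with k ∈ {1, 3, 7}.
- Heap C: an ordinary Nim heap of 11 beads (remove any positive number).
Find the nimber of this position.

10

Grundy values for heap A (subtraction set {2, 3, 6}):
g(0) = mex{} = 0
g(1) = mex{} = 0
g(2) = mex{0} = 1
g(3) = mex{0} = 1
g(4) = mex{0,1} = 2
g(5) = mex{1} = 0
g(6) = mex{0,1,2} = 3
g(7) = mex{0,2} = 1
g(8) = mex{0,1,3} = 2
g(9) = mex{1,3} = 0
g(10) = mex{1,2} = 0
g(11) = mex{0,2} = 1
g(12) = mex{0,3} = 1
So g(12) = 1.
Grundy values for heap B (subtraction set {1, 3, 7}):
g(0) = mex{} = 0
g(1) = mex{0} = 1
g(2) = mex{1} = 0
g(3) = mex{0} = 1
g(4) = mex{1} = 0
g(5) = mex{0} = 1
g(6) = mex{1} = 0
g(7) = mex{0} = 1
g(8) = mex{1} = 0
g(9) = mex{0} = 1
g(10) = mex{1} = 0
So g(10) = 0.
Heap C is a plain Nim heap of size 11, so its Grundy value is 11.
By the Sprague-Grundy theorem, the Grundy value of a sum of independent games is the XOR of the component values.
Combined value = 1 ⊕ 0 ⊕ 11 = 10.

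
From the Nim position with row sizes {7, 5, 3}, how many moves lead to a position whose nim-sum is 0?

3

Nim-sum: 7 ⊕ 5 ⊕ 3 = 1.
The overall nim-sum is X = 1. A row of size p has a winning move iff p XOR X < p (reduce it to p XOR X).
  7: 7 XOR 1 = 6 < 7 — winning move (to 6).
  5: 5 XOR 1 = 4 < 5 — winning move (to 4).
  3: 3 XOR 1 = 2 < 3 — winning move (to 2).
That gives 3 winning moves.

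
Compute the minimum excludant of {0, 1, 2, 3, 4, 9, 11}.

5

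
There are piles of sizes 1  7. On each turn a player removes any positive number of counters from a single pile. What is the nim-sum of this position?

Compute the nim-sum pairwise:
1 ⊕ 7 = 6

6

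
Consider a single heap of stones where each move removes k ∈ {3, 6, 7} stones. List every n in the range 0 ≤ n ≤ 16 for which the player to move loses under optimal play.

0, 1, 2, 10, 11, 12

Grundy values for subtraction set {3, 6, 7}:
k:     0  1  2  3  4  5  6  7  8  9 10 11 12 13 14 15 16
g(k):  0  0  0  1  1  1  2  2  2  3  0  0  0  1  1  1  2
The P-positions (g = 0) in 0..16 are 0, 1, 2, 10, 11, 12.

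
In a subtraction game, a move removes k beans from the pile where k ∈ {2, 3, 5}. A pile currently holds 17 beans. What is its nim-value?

Compute g(0), g(1), … for moves {2, 3, 5}:
k:     0  1  2  3  4  5  6  7  8  9 10 11 12 13 14 15 16 17
g(k):  0  0  1  1  2  2  3  0  0  1  1  2  2  3  0  0  1  1
So g(17) = 1.

1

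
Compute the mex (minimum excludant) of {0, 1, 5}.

2

The values 0, 1 are all present; 2 is the first non-negative integer missing from the set.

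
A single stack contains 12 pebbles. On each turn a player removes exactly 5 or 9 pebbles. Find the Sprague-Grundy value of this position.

2

Build the Grundy sequence with g(k) = mex{g(k−s) : s ∈ {5, 9}, s ≤ k}:
k:     0  1  2  3  4  5  6  7  8  9 10 11 12
g(k):  0  0  0  0  0  1  1  1  1  1  2  2  2
So g(12) = 2.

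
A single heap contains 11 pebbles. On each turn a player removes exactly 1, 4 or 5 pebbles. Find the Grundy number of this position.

1

Grundy values for subtraction set {1, 4, 5}:
g(0) = mex{} = 0
g(1) = mex{0} = 1
g(2) = mex{1} = 0
g(3) = mex{0} = 1
g(4) = mex{0,1} = 2
g(5) = mex{0,1,2} = 3
g(6) = mex{0,1,3} = 2
g(7) = mex{0,1,2} = 3
g(8) = mex{1,2,3} = 0
g(9) = mex{0,2,3} = 1
g(10) = mex{1,2,3} = 0
g(11) = mex{0,2,3} = 1
So g(11) = 1.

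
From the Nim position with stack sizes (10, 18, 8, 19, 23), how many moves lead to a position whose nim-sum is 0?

3

In binary:
  01010  (10)
  10010  (18)
  01000  (8)
  10011  (19)
  10111  (23)
  -----
  10100  (20)
The overall nim-sum is X = 20. A stack of size p has a winning move iff p XOR X < p (reduce it to p XOR X).
  10: 10 XOR 20 = 30 ≥ 10 — no move.
  18: 18 XOR 20 = 6 < 18 — winning move (to 6).
  8: 8 XOR 20 = 28 ≥ 8 — no move.
  19: 19 XOR 20 = 7 < 19 — winning move (to 7).
  23: 23 XOR 20 = 3 < 23 — winning move (to 3).
That gives 3 winning moves.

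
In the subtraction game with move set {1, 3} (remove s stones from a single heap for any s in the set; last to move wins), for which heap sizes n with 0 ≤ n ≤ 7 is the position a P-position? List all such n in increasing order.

Compute g(0), g(1), … for moves {1, 3}:
g(0) = mex{} = 0
g(1) = mex{0} = 1
g(2) = mex{1} = 0
g(3) = mex{0} = 1
g(4) = mex{1} = 0
g(5) = mex{0} = 1
g(6) = mex{1} = 0
g(7) = mex{0} = 1
The P-positions (g = 0) in 0..7 are 0, 2, 4, 6.

0, 2, 4, 6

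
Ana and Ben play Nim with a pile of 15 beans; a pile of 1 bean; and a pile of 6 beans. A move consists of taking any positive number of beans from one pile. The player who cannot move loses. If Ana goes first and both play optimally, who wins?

Ana wins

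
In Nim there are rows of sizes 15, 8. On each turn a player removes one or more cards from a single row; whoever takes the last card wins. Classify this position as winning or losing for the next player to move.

Nim-sum: 15 XOR 8 = 7.
The nim-sum is 7 ≠ 0, so this is an N-position: the player to move can win.

Winning position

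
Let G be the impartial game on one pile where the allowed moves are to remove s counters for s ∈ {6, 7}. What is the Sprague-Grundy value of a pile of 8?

Compute g(0), g(1), … for moves {6, 7}:
k:     0  1  2  3  4  5  6  7  8
g(k):  0  0  0  0  0  0  1  1  1
So g(8) = 1.

1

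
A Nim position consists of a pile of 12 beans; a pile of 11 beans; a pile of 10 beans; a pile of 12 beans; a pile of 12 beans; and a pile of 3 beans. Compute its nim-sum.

14

Write each in binary and XOR column by column:
  1100  (12)
  1011  (11)
  1010  (10)
  1100  (12)
  1100  (12)
  0011  (3)
  ----
  1110  (14)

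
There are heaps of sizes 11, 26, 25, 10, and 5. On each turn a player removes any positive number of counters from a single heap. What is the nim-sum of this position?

7

Nim-sum: 11 XOR 26 XOR 25 XOR 10 XOR 5 = 7.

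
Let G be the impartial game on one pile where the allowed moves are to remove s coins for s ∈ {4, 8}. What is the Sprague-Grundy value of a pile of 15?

0

Compute g(0), g(1), … for moves {4, 8}:
k:     0  1  2  3  4  5  6  7  8  9 10 11 12 13 14 15
g(k):  0  0  0  0  1  1  1  1  2  2  2  2  0  0  0  0
So g(15) = 0.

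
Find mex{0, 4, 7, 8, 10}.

0 is in the set but 1 is not, so the mex is 1.

1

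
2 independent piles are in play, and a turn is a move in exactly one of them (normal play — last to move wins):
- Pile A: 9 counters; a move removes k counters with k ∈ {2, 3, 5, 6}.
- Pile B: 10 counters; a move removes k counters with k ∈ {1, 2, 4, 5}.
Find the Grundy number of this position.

For pile A, compute g(0), g(1), … with moves {2, 3, 5, 6}:
g(0) = mex{} = 0
g(1) = mex{} = 0
g(2) = mex{0} = 1
g(3) = mex{0} = 1
g(4) = mex{0,1} = 2
g(5) = mex{0,1} = 2
g(6) = mex{0,1,2} = 3
g(7) = mex{0,1,2} = 3
g(8) = mex{1,2,3} = 0
g(9) = mex{1,2,3} = 0
So g(9) = 0.
Build the Grundy sequence for pile B with g(k) = mex{g(k−s) : s ∈ {1, 2, 4, 5}, s ≤ k}:
g(0) = mex{} = 0
g(1) = mex{0} = 1
g(2) = mex{0,1} = 2
g(3) = mex{1,2} = 0
g(4) = mex{0,2} = 1
g(5) = mex{0,1} = 2
g(6) = mex{1,2} = 0
g(7) = mex{0,2} = 1
g(8) = mex{0,1} = 2
g(9) = mex{1,2} = 0
g(10) = mex{0,2} = 1
So g(10) = 1.
By the Sprague-Grundy theorem, the Grundy value of a sum of independent games is the XOR of the component values.
Combined value = 0 ⊕ 1 = 1.

1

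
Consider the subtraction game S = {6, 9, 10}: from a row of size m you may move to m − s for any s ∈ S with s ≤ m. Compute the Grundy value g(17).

0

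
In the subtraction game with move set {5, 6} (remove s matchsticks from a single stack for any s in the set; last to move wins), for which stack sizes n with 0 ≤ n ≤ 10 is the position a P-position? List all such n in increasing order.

0, 1, 2, 3, 4

Compute g(0), g(1), … for moves {5, 6}:
g(0) = mex{} = 0
g(1) = mex{} = 0
g(2) = mex{} = 0
g(3) = mex{} = 0
g(4) = mex{} = 0
g(5) = mex{0} = 1
g(6) = mex{0} = 1
g(7) = mex{0} = 1
g(8) = mex{0} = 1
g(9) = mex{0} = 1
g(10) = mex{0,1} = 2
The P-positions (g = 0) in 0..10 are 0, 1, 2, 3, 4.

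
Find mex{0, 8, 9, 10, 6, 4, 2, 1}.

The values 0, 1, 2 are all present; 3 is the first non-negative integer missing from the set.

3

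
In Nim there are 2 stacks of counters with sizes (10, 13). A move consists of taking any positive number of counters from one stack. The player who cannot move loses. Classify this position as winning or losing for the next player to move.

Winning position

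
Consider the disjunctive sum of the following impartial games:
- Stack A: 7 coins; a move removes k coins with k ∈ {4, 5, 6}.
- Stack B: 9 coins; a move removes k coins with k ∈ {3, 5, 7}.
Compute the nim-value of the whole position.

2

Grundy values for stack A (subtraction set {4, 5, 6}):
g(0) = mex{} = 0
g(1) = mex{} = 0
g(2) = mex{} = 0
g(3) = mex{} = 0
g(4) = mex{0} = 1
g(5) = mex{0} = 1
g(6) = mex{0} = 1
g(7) = mex{0} = 1
So g(7) = 1.
Build the Grundy sequence for stack B with g(k) = mex{g(k−s) : s ∈ {3, 5, 7}, s ≤ k}:
k:     0  1  2  3  4  5  6  7  8  9
g(k):  0  0  0  1  1  1  2  2  2  3
So g(9) = 3.
By the Sprague-Grundy theorem, the Grundy value of a sum of independent games is the XOR of the component values.
Combined value = 1 XOR 3 = 2.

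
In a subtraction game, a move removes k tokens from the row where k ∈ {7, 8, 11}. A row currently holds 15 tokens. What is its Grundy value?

2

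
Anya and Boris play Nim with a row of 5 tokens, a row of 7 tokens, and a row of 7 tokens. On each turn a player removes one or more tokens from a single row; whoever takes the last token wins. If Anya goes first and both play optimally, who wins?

Anya wins

Nim-sum: 5 ^ 7 ^ 7 = 5.
The nim-sum is 5 ≠ 0, so this is an N-position: the player to move can win; Anya has a winning move.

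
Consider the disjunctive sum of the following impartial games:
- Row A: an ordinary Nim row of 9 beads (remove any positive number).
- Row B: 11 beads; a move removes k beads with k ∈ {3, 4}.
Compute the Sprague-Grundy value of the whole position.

8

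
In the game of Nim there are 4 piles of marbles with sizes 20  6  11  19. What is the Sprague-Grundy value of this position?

10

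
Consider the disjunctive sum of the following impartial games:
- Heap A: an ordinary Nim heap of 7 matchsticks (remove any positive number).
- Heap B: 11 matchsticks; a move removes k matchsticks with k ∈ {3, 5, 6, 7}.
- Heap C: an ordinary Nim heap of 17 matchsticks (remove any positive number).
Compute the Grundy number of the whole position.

Heap A is a plain Nim heap of size 7, so its Grundy value is 7.
Build the Grundy sequence for heap B with g(k) = mex{g(k−s) : s ∈ {3, 5, 6, 7}, s ≤ k}:
g(0) = mex{} = 0
g(1) = mex{} = 0
g(2) = mex{} = 0
g(3) = mex{0} = 1
g(4) = mex{0} = 1
g(5) = mex{0} = 1
g(6) = mex{0,1} = 2
g(7) = mex{0,1} = 2
g(8) = mex{0,1} = 2
g(9) = mex{0,1,2} = 3
g(10) = mex{1,2} = 0
g(11) = mex{1,2} = 0
So g(11) = 0.
Heap C is a plain Nim heap of size 17, so its Grundy value is 17.
The value of a disjunctive sum is the nim-sum of the parts.
Combined value = 7 ⊕ 0 ⊕ 17 = 22.

22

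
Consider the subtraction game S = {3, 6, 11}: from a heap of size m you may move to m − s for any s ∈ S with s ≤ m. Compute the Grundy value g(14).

0

Compute g(0), g(1), … for moves {3, 6, 11}:
g(0) = mex{} = 0
g(1) = mex{} = 0
g(2) = mex{} = 0
g(3) = mex{0} = 1
g(4) = mex{0} = 1
g(5) = mex{0} = 1
g(6) = mex{0,1} = 2
g(7) = mex{0,1} = 2
g(8) = mex{0,1} = 2
g(9) = mex{1,2} = 0
g(10) = mex{1,2} = 0
g(11) = mex{0,1,2} = 3
g(12) = mex{0,2} = 1
g(13) = mex{0,2} = 1
g(14) = mex{1,2,3} = 0
So g(14) = 0.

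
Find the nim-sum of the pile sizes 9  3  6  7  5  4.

Compute the nim-sum pairwise:
9 ⊕ 3 = 10
10 ⊕ 6 = 12
12 ⊕ 7 = 11
11 ⊕ 5 = 14
14 ⊕ 4 = 10

10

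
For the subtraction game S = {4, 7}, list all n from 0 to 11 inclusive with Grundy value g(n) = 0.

0, 1, 2, 3, 11

Build the Grundy sequence with g(k) = mex{g(k−s) : s ∈ {4, 7}, s ≤ k}:
g(0) = mex{} = 0
g(1) = mex{} = 0
g(2) = mex{} = 0
g(3) = mex{} = 0
g(4) = mex{0} = 1
g(5) = mex{0} = 1
g(6) = mex{0} = 1
g(7) = mex{0} = 1
g(8) = mex{0,1} = 2
g(9) = mex{0,1} = 2
g(10) = mex{0,1} = 2
g(11) = mex{1} = 0
The P-positions (g = 0) in 0..11 are 0, 1, 2, 3, 11.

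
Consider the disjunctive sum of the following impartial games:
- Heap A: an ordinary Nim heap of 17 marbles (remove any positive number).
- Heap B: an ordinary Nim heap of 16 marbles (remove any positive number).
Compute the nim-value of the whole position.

Heap A is a plain Nim heap of size 17, so its Grundy value is 17.
Heap B is a plain Nim heap of size 16, so its Grundy value is 16.
The value of a disjunctive sum is the nim-sum of the parts.
Combined value = 17 XOR 16 = 1.

1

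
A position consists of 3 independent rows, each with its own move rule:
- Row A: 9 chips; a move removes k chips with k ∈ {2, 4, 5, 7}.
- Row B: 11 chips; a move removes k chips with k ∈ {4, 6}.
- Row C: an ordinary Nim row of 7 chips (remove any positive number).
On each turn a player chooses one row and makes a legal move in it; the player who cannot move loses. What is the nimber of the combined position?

Build the Grundy sequence for row A with g(k) = mex{g(k−s) : s ∈ {2, 4, 5, 7}, s ≤ k}:
g(0) = mex{} = 0
g(1) = mex{} = 0
g(2) = mex{0} = 1
g(3) = mex{0} = 1
g(4) = mex{0,1} = 2
g(5) = mex{0,1} = 2
g(6) = mex{0,1,2} = 3
g(7) = mex{0,1,2} = 3
g(8) = mex{0,1,2,3} = 4
g(9) = mex{1,2,3} = 0
So g(9) = 0.
Build the Grundy sequence for row B with g(k) = mex{g(k−s) : s ∈ {4, 6}, s ≤ k}:
k:     0  1  2  3  4  5  6  7  8  9 10 11
g(k):  0  0  0  0  1  1  1  1  2  2  0  0
So g(11) = 0.
Row C is a plain Nim row of size 7, so its Grundy value is 7.
By the Sprague-Grundy theorem, the Grundy value of a sum of independent games is the XOR of the component values.
Combined value = 0 XOR 0 XOR 7 = 7.

7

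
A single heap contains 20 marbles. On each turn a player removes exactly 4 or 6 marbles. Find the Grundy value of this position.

Build the Grundy sequence with g(k) = mex{g(k−s) : s ∈ {4, 6}, s ≤ k}:
k:     0  1  2  3  4  5  6  7  8  9 10 11 12 13 14 15 16 17 18 19 20
g(k):  0  0  0  0  1  1  1  1  2  2  0  0  0  0  1  1  1  1  2  2  0
So g(20) = 0.

0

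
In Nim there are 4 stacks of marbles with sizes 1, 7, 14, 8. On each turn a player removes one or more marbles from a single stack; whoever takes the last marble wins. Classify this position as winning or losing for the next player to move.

Losing position

Nim-sum: 1 XOR 7 XOR 14 XOR 8 = 0.
The nim-sum is 0, so this is a P-position: the player to move is in a losing position under optimal play.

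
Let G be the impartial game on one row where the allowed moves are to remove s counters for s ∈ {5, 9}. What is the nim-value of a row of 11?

2

Compute g(0), g(1), … for moves {5, 9}:
g(0) = mex{} = 0
g(1) = mex{} = 0
g(2) = mex{} = 0
g(3) = mex{} = 0
g(4) = mex{} = 0
g(5) = mex{0} = 1
g(6) = mex{0} = 1
g(7) = mex{0} = 1
g(8) = mex{0} = 1
g(9) = mex{0} = 1
g(10) = mex{0,1} = 2
g(11) = mex{0,1} = 2
So g(11) = 2.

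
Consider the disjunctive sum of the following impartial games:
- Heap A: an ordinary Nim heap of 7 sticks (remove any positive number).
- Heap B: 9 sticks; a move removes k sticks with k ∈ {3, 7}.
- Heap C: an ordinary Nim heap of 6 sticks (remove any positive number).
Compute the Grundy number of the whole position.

0

Heap A is a plain Nim heap of size 7, so its Grundy value is 7.
Grundy values for heap B (subtraction set {3, 7}):
k:     0  1  2  3  4  5  6  7  8  9
g(k):  0  0  0  1  1  1  0  2  2  1
So g(9) = 1.
Heap C is a plain Nim heap of size 6, so its Grundy value is 6.
By the Sprague-Grundy theorem, the Grundy value of a sum of independent games is the XOR of the component values.
Combined value = 7 XOR 1 XOR 6 = 0.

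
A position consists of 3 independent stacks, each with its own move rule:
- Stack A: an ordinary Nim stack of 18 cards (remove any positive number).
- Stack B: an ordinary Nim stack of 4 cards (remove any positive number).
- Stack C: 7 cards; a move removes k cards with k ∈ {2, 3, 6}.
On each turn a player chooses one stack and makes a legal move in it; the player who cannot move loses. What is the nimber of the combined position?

Stack A is a plain Nim stack of size 18, so its Grundy value is 18.
Stack B is a plain Nim stack of size 4, so its Grundy value is 4.
Build the Grundy sequence for stack C with g(k) = mex{g(k−s) : s ∈ {2, 3, 6}, s ≤ k}:
g(0) = mex{} = 0
g(1) = mex{} = 0
g(2) = mex{0} = 1
g(3) = mex{0} = 1
g(4) = mex{0,1} = 2
g(5) = mex{1} = 0
g(6) = mex{0,1,2} = 3
g(7) = mex{0,2} = 1
So g(7) = 1.
The value of a disjunctive sum is the nim-sum of the parts.
Combined value = 18 XOR 4 XOR 1 = 23.

23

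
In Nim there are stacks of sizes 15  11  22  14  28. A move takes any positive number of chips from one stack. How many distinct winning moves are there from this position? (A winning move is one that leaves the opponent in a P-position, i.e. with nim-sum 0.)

0

Compute the nim-sum pairwise:
15 ⊕ 11 = 4
4 ⊕ 22 = 18
18 ⊕ 14 = 28
28 ⊕ 28 = 0
The nim-sum is already 0, so every move leaves a nonzero nim-sum — there are no winning moves.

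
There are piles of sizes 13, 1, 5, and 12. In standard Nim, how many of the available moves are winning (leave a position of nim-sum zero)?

Nim-sum: 13 ^ 1 ^ 5 ^ 12 = 5.
The overall nim-sum is X = 5. A pile of size p has a winning move iff p XOR X < p (reduce it to p XOR X).
  13: 13 XOR 5 = 8 < 13 — winning move (to 8).
  1: 1 XOR 5 = 4 ≥ 1 — no move.
  5: 5 XOR 5 = 0 < 5 — winning move (to 0).
  12: 12 XOR 5 = 9 < 12 — winning move (to 9).
That gives 3 winning moves.

3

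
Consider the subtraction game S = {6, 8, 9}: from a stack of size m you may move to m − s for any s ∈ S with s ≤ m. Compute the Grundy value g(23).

Compute g(0), g(1), … for moves {6, 8, 9}:
k:     0  1  2  3  4  5  6  7  8  9 10 11 12 13 14 15 16 17 18 19 20 21 22 23
g(k):  0  0  0  0  0  0  1  1  1  1  1  1  2  2  2  0  0  0  0  0  0  1  1  1
So g(23) = 1.

1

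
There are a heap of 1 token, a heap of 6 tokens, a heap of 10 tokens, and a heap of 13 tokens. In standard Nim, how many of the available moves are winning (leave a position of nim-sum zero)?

0

Compute the nim-sum pairwise:
1 ⊕ 6 = 7
7 ⊕ 10 = 13
13 ⊕ 13 = 0
The nim-sum is already 0, so every move leaves a nonzero nim-sum — there are no winning moves.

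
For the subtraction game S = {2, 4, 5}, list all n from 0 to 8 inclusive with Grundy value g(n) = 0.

Compute g(0), g(1), … for moves {2, 4, 5}:
k:     0  1  2  3  4  5  6  7  8
g(k):  0  0  1  1  2  2  3  0  0
The P-positions (g = 0) in 0..8 are 0, 1, 7, 8.

0, 1, 7, 8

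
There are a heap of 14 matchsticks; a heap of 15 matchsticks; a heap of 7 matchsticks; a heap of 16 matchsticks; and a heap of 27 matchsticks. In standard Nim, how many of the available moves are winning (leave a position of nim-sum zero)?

3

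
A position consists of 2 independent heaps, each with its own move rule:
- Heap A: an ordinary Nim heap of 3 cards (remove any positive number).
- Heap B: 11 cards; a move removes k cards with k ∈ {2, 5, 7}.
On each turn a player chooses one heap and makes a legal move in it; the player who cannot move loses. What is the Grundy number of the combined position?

0

Heap A is a plain Nim heap of size 3, so its Grundy value is 3.
Grundy values for heap B (subtraction set {2, 5, 7}):
g(0) = mex{} = 0
g(1) = mex{} = 0
g(2) = mex{0} = 1
g(3) = mex{0} = 1
g(4) = mex{1} = 0
g(5) = mex{0,1} = 2
g(6) = mex{0} = 1
g(7) = mex{0,1,2} = 3
g(8) = mex{0,1} = 2
g(9) = mex{0,1,3} = 2
g(10) = mex{1,2} = 0
g(11) = mex{0,1,2} = 3
So g(11) = 3.
The value of a disjunctive sum is the nim-sum of the parts.
Combined value = 3 XOR 3 = 0.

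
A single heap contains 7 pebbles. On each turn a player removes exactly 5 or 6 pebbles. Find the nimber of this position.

Compute g(0), g(1), … for moves {5, 6}:
g(0) = mex{} = 0
g(1) = mex{} = 0
g(2) = mex{} = 0
g(3) = mex{} = 0
g(4) = mex{} = 0
g(5) = mex{0} = 1
g(6) = mex{0} = 1
g(7) = mex{0} = 1
So g(7) = 1.

1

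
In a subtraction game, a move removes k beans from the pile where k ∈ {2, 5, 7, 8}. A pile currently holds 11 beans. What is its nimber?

3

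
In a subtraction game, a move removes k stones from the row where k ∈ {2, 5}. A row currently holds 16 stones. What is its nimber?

Compute g(0), g(1), … for moves {2, 5}:
k:     0  1  2  3  4  5  6  7  8  9 10 11 12 13 14 15 16
g(k):  0  0  1  1  0  2  1  0  0  1  1  0  2  1  0  0  1
So g(16) = 1.

1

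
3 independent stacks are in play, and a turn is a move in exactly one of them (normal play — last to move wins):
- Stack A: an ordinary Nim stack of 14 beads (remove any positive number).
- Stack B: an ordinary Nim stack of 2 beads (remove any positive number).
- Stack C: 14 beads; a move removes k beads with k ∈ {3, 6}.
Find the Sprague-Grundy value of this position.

13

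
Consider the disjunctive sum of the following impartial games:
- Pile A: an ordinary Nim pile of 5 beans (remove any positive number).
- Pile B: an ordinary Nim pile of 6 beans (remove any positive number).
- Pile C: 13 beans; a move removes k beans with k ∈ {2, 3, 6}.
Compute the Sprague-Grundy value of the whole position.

Pile A is a plain Nim pile of size 5, so its Grundy value is 5.
Pile B is a plain Nim pile of size 6, so its Grundy value is 6.
Build the Grundy sequence for pile C with g(k) = mex{g(k−s) : s ∈ {2, 3, 6}, s ≤ k}:
g(0) = mex{} = 0
g(1) = mex{} = 0
g(2) = mex{0} = 1
g(3) = mex{0} = 1
g(4) = mex{0,1} = 2
g(5) = mex{1} = 0
g(6) = mex{0,1,2} = 3
g(7) = mex{0,2} = 1
g(8) = mex{0,1,3} = 2
g(9) = mex{1,3} = 0
g(10) = mex{1,2} = 0
g(11) = mex{0,2} = 1
g(12) = mex{0,3} = 1
g(13) = mex{0,1} = 2
So g(13) = 2.
The value of a disjunctive sum is the nim-sum of the parts.
Combined value = 5 ⊕ 6 ⊕ 2 = 1.

1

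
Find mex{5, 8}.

0

0 is not in the set, so the mex is 0.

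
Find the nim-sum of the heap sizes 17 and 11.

26

Compute the nim-sum pairwise:
17 ⊕ 11 = 26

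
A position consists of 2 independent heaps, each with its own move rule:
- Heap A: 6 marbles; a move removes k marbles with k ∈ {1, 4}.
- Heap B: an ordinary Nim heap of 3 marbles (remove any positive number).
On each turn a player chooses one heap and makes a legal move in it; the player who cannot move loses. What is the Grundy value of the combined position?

For heap A, compute g(0), g(1), … with moves {1, 4}:
k:     0  1  2  3  4  5  6
g(k):  0  1  0  1  2  0  1
So g(6) = 1.
Heap B is a plain Nim heap of size 3, so its Grundy value is 3.
The value of a disjunctive sum is the nim-sum of the parts.
Combined value = 1 ⊕ 3 = 2.

2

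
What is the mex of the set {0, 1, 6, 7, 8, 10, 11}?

2

The values 0, 1 are all present; 2 is the first non-negative integer missing from the set.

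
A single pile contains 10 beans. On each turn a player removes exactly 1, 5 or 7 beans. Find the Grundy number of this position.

Grundy values for subtraction set {1, 5, 7}:
g(0) = mex{} = 0
g(1) = mex{0} = 1
g(2) = mex{1} = 0
g(3) = mex{0} = 1
g(4) = mex{1} = 0
g(5) = mex{0} = 1
g(6) = mex{1} = 0
g(7) = mex{0} = 1
g(8) = mex{1} = 0
g(9) = mex{0} = 1
g(10) = mex{1} = 0
So g(10) = 0.

0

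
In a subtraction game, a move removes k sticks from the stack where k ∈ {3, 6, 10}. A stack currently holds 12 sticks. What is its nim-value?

1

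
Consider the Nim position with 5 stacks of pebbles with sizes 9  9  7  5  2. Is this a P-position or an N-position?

Compute the nim-sum pairwise:
9 ^ 9 = 0
0 ^ 7 = 7
7 ^ 5 = 2
2 ^ 2 = 0
The nim-sum is 0, so this is a P-position: the player to move is in a losing position under optimal play.

P-position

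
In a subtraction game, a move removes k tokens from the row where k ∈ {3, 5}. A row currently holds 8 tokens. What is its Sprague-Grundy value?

0

Compute g(0), g(1), … for moves {3, 5}:
k:     0  1  2  3  4  5  6  7  8
g(k):  0  0  0  1  1  1  2  2  0
So g(8) = 0.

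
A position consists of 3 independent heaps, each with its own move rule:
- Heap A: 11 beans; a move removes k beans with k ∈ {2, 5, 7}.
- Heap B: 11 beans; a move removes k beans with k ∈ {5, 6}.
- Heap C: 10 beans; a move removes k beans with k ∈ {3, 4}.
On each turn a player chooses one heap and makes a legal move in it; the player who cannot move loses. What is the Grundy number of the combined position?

2

Build the Grundy sequence for heap A with g(k) = mex{g(k−s) : s ∈ {2, 5, 7}, s ≤ k}:
g(0) = mex{} = 0
g(1) = mex{} = 0
g(2) = mex{0} = 1
g(3) = mex{0} = 1
g(4) = mex{1} = 0
g(5) = mex{0,1} = 2
g(6) = mex{0} = 1
g(7) = mex{0,1,2} = 3
g(8) = mex{0,1} = 2
g(9) = mex{0,1,3} = 2
g(10) = mex{1,2} = 0
g(11) = mex{0,1,2} = 3
So g(11) = 3.
Build the Grundy sequence for heap B with g(k) = mex{g(k−s) : s ∈ {5, 6}, s ≤ k}:
g(0) = mex{} = 0
g(1) = mex{} = 0
g(2) = mex{} = 0
g(3) = mex{} = 0
g(4) = mex{} = 0
g(5) = mex{0} = 1
g(6) = mex{0} = 1
g(7) = mex{0} = 1
g(8) = mex{0} = 1
g(9) = mex{0} = 1
g(10) = mex{0,1} = 2
g(11) = mex{1} = 0
So g(11) = 0.
Build the Grundy sequence for heap C with g(k) = mex{g(k−s) : s ∈ {3, 4}, s ≤ k}:
g(0) = mex{} = 0
g(1) = mex{} = 0
g(2) = mex{} = 0
g(3) = mex{0} = 1
g(4) = mex{0} = 1
g(5) = mex{0} = 1
g(6) = mex{0,1} = 2
g(7) = mex{1} = 0
g(8) = mex{1} = 0
g(9) = mex{1,2} = 0
g(10) = mex{0,2} = 1
So g(10) = 1.
By the Sprague-Grundy theorem, the Grundy value of a sum of independent games is the XOR of the component values.
Combined value = 3 ⊕ 0 ⊕ 1 = 2.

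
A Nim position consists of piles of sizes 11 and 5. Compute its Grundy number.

14

Compute the nim-sum pairwise:
11 ⊕ 5 = 14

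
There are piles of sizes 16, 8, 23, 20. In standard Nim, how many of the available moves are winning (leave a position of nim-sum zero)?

3

Compute the nim-sum pairwise:
16 XOR 8 = 24
24 XOR 23 = 15
15 XOR 20 = 27
The overall nim-sum is X = 27. A pile of size p has a winning move iff p XOR X < p (reduce it to p XOR X).
  16: 16 XOR 27 = 11 < 16 — winning move (to 11).
  8: 8 XOR 27 = 19 ≥ 8 — no move.
  23: 23 XOR 27 = 12 < 23 — winning move (to 12).
  20: 20 XOR 27 = 15 < 20 — winning move (to 15).
That gives 3 winning moves.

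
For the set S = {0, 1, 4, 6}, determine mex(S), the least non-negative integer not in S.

2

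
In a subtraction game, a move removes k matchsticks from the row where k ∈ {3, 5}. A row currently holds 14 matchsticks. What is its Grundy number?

2

Grundy values for subtraction set {3, 5}:
k:     0  1  2  3  4  5  6  7  8  9 10 11 12 13 14
g(k):  0  0  0  1  1  1  2  2  0  0  0  1  1  1  2
So g(14) = 2.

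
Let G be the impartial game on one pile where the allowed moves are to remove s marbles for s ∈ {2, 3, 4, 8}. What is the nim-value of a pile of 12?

Build the Grundy sequence with g(k) = mex{g(k−s) : s ∈ {2, 3, 4, 8}, s ≤ k}:
k:     0  1  2  3  4  5  6  7  8  9 10 11 12
g(k):  0  0  1  1  2  2  0  0  1  1  2  2  0
So g(12) = 0.

0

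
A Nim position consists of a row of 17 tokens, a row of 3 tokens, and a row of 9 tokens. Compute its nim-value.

In binary:
  10001  (17)
  00011  (3)
  01001  (9)
  -----
  11011  (27)

27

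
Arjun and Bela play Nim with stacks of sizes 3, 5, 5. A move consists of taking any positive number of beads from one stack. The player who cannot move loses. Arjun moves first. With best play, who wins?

Arjun wins

In binary:
  011  (3)
  101  (5)
  101  (5)
  ---
  011  (3)
The nim-sum is 3 ≠ 0, so this is an N-position: the player to move can win; Arjun has a winning move.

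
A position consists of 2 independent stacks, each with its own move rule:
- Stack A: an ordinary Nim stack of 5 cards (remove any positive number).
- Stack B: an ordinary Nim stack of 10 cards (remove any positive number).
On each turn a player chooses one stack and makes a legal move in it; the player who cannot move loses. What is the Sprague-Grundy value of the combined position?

15

Stack A is a plain Nim stack of size 5, so its Grundy value is 5.
Stack B is a plain Nim stack of size 10, so its Grundy value is 10.
By the Sprague-Grundy theorem, the Grundy value of a sum of independent games is the XOR of the component values.
Combined value = 5 ⊕ 10 = 15.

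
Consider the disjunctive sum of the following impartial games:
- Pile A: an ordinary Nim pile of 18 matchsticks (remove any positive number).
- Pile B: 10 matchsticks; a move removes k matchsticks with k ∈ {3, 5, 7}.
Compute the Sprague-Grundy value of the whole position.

18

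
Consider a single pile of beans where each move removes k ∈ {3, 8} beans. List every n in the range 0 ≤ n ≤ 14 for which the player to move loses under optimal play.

0, 1, 2, 6, 7, 11, 12, 13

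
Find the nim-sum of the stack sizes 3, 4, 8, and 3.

12

In binary:
  0011  (3)
  0100  (4)
  1000  (8)
  0011  (3)
  ----
  1100  (12)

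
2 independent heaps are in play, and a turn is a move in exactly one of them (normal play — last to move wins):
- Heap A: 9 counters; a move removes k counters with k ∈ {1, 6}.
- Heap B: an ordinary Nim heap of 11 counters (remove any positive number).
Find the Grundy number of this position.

11

For heap A, compute g(0), g(1), … with moves {1, 6}:
k:     0  1  2  3  4  5  6  7  8  9
g(k):  0  1  0  1  0  1  2  0  1  0
So g(9) = 0.
Heap B is a plain Nim heap of size 11, so its Grundy value is 11.
By the Sprague-Grundy theorem, the Grundy value of a sum of independent games is the XOR of the component values.
Combined value = 0 XOR 11 = 11.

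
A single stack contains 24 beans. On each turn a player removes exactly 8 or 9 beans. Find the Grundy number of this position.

0

Grundy values for subtraction set {8, 9}:
k:     0  1  2  3  4  5  6  7  8  9 10 11 12 13 14 15 16 17 18 19 20 21 22 23 24
g(k):  0  0  0  0  0  0  0  0  1  1  1  1  1  1  1  1  2  0  0  0  0  0  0  0  0
So g(24) = 0.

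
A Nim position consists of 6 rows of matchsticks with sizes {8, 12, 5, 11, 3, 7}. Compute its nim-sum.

14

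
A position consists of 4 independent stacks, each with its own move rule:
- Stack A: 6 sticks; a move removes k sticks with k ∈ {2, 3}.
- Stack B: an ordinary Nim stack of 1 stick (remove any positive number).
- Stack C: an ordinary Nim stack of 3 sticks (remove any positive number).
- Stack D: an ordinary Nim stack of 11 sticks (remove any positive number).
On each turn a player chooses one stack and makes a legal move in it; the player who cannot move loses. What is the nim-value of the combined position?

9

For stack A, compute g(0), g(1), … with moves {2, 3}:
k:     0  1  2  3  4  5  6
g(k):  0  0  1  1  2  0  0
So g(6) = 0.
Stack B is a plain Nim stack of size 1, so its Grundy value is 1.
Stack C is a plain Nim stack of size 3, so its Grundy value is 3.
Stack D is a plain Nim stack of size 11, so its Grundy value is 11.
The value of a disjunctive sum is the nim-sum of the parts.
Combined value = 0 ⊕ 1 ⊕ 3 ⊕ 11 = 9.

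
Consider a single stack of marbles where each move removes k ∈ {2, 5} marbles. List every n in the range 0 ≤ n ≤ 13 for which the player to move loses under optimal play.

0, 1, 4, 7, 8, 11

Grundy values for subtraction set {2, 5}:
g(0) = mex{} = 0
g(1) = mex{} = 0
g(2) = mex{0} = 1
g(3) = mex{0} = 1
g(4) = mex{1} = 0
g(5) = mex{0,1} = 2
g(6) = mex{0} = 1
g(7) = mex{1,2} = 0
g(8) = mex{1} = 0
g(9) = mex{0} = 1
g(10) = mex{0,2} = 1
g(11) = mex{1} = 0
g(12) = mex{0,1} = 2
g(13) = mex{0} = 1
The P-positions (g = 0) in 0..13 are 0, 1, 4, 7, 8, 11.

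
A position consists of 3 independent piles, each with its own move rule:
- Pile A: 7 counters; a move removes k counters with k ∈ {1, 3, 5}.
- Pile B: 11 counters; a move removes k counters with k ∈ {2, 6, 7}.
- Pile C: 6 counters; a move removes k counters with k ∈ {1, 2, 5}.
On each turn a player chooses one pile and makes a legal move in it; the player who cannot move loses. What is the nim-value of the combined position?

0

Grundy values for pile A (subtraction set {1, 3, 5}):
g(0) = mex{} = 0
g(1) = mex{0} = 1
g(2) = mex{1} = 0
g(3) = mex{0} = 1
g(4) = mex{1} = 0
g(5) = mex{0} = 1
g(6) = mex{1} = 0
g(7) = mex{0} = 1
So g(7) = 1.
Grundy values for pile B (subtraction set {2, 6, 7}):
g(0) = mex{} = 0
g(1) = mex{} = 0
g(2) = mex{0} = 1
g(3) = mex{0} = 1
g(4) = mex{1} = 0
g(5) = mex{1} = 0
g(6) = mex{0} = 1
g(7) = mex{0} = 1
g(8) = mex{0,1} = 2
g(9) = mex{1} = 0
g(10) = mex{0,1,2} = 3
g(11) = mex{0} = 1
So g(11) = 1.
Build the Grundy sequence for pile C with g(k) = mex{g(k−s) : s ∈ {1, 2, 5}, s ≤ k}:
k:     0  1  2  3  4  5  6
g(k):  0  1  2  0  1  2  0
So g(6) = 0.
By the Sprague-Grundy theorem, the Grundy value of a sum of independent games is the XOR of the component values.
Combined value = 1 ⊕ 1 ⊕ 0 = 0.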